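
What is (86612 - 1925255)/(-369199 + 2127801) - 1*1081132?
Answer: -1901282736107/1758602 ≈ -1.0811e+6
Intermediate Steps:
(86612 - 1925255)/(-369199 + 2127801) - 1*1081132 = -1838643/1758602 - 1081132 = -1901282736107/1758602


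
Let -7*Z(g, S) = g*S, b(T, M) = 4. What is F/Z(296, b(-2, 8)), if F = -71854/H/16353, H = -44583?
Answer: -971/1666436112 ≈ -5.8268e-7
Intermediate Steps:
Z(g, S) = -S*g/7 (Z(g, S) = -g*S/7 = -S*g/7)
F = 71854/729065799 (F = -71854/(-44583)/16353 = -71854*(-1/44583)*(1/16353) = (71854/44583)*(1/16353) = 71854/729065799 ≈ 9.8556e-5)
F/Z(296, b(-2, 8)) = 71854/(729065799*((-⅐*4*296))) = 71854/(729065799*(-1184/7)) = (71854/729065799)*(-7/1184) = -971/1666436112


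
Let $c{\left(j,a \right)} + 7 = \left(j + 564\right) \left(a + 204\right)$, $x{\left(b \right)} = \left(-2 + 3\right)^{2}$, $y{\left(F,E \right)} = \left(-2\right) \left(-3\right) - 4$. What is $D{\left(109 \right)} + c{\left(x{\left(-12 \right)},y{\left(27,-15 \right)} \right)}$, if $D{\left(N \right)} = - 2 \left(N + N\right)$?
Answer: $115947$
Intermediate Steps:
$y{\left(F,E \right)} = 2$ ($y{\left(F,E \right)} = 6 - 4 = 2$)
$D{\left(N \right)} = - 4 N$ ($D{\left(N \right)} = - 2 \cdot 2 N = - 4 N$)
$x{\left(b \right)} = 1$ ($x{\left(b \right)} = 1^{2} = 1$)
$c{\left(j,a \right)} = -7 + \left(204 + a\right) \left(564 + j\right)$ ($c{\left(j,a \right)} = -7 + \left(j + 564\right) \left(a + 204\right) = -7 + \left(564 + j\right) \left(204 + a\right) = -7 + \left(204 + a\right) \left(564 + j\right)$)
$D{\left(109 \right)} + c{\left(x{\left(-12 \right)},y{\left(27,-15 \right)} \right)} = \left(-4\right) 109 + \left(115049 + 204 \cdot 1 + 564 \cdot 2 + 2 \cdot 1\right) = -436 + \left(115049 + 204 + 1128 + 2\right) = -436 + 116383 = 115947$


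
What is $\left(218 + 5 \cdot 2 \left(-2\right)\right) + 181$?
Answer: $379$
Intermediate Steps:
$\left(218 + 5 \cdot 2 \left(-2\right)\right) + 181 = \left(218 + 10 \left(-2\right)\right) + 181 = \left(218 - 20\right) + 181 = 198 + 181 = 379$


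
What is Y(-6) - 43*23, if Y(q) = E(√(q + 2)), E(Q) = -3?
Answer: -992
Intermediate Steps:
Y(q) = -3
Y(-6) - 43*23 = -3 - 43*23 = -3 - 989 = -992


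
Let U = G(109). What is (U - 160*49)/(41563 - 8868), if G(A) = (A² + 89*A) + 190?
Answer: 13932/32695 ≈ 0.42612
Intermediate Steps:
G(A) = 190 + A² + 89*A
U = 21772 (U = 190 + 109² + 89*109 = 190 + 11881 + 9701 = 21772)
(U - 160*49)/(41563 - 8868) = (21772 - 160*49)/(41563 - 8868) = (21772 - 7840)/32695 = 13932*(1/32695) = 13932/32695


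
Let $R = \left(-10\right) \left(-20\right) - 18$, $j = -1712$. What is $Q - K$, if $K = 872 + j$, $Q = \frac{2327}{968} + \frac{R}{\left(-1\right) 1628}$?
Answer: $\frac{30167535}{35816} \approx 842.29$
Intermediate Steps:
$R = 182$ ($R = 200 - 18 = 182$)
$Q = \frac{82095}{35816}$ ($Q = \frac{2327}{968} + \frac{182}{\left(-1\right) 1628} = 2327 \cdot \frac{1}{968} + \frac{182}{-1628} = \frac{2327}{968} + 182 \left(- \frac{1}{1628}\right) = \frac{2327}{968} - \frac{91}{814} = \frac{82095}{35816} \approx 2.2921$)
$K = -840$ ($K = 872 - 1712 = -840$)
$Q - K = \frac{82095}{35816} - -840 = \frac{82095}{35816} + 840 = \frac{30167535}{35816}$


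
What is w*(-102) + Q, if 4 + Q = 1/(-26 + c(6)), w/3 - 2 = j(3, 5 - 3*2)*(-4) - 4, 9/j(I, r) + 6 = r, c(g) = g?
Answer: -135207/140 ≈ -965.76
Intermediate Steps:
j(I, r) = 9/(-6 + r)
w = 66/7 (w = 6 + 3*((9/(-6 + (5 - 3*2)))*(-4) - 4) = 6 + 3*((9/(-6 + (5 - 6)))*(-4) - 4) = 6 + 3*((9/(-6 - 1))*(-4) - 4) = 6 + 3*((9/(-7))*(-4) - 4) = 6 + 3*((9*(-⅐))*(-4) - 4) = 6 + 3*(-9/7*(-4) - 4) = 6 + 3*(36/7 - 4) = 6 + 3*(8/7) = 6 + 24/7 = 66/7 ≈ 9.4286)
Q = -81/20 (Q = -4 + 1/(-26 + 6) = -4 + 1/(-20) = -4 - 1/20 = -81/20 ≈ -4.0500)
w*(-102) + Q = (66/7)*(-102) - 81/20 = -6732/7 - 81/20 = -135207/140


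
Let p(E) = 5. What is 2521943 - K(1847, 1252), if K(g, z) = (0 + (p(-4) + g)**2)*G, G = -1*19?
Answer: 67690119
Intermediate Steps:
G = -19
K(g, z) = -19*(5 + g)**2 (K(g, z) = (0 + (5 + g)**2)*(-19) = (5 + g)**2*(-19) = -19*(5 + g)**2)
2521943 - K(1847, 1252) = 2521943 - (-19)*(5 + 1847)**2 = 2521943 - (-19)*1852**2 = 2521943 - (-19)*3429904 = 2521943 - 1*(-65168176) = 2521943 + 65168176 = 67690119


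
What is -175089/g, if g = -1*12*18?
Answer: 58363/72 ≈ 810.60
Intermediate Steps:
g = -216 (g = -12*18 = -216)
-175089/g = -175089/(-216) = -175089*(-1/216) = 58363/72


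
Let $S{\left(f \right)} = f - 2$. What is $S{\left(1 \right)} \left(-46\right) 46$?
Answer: $2116$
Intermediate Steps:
$S{\left(f \right)} = -2 + f$
$S{\left(1 \right)} \left(-46\right) 46 = \left(-2 + 1\right) \left(-46\right) 46 = \left(-1\right) \left(-46\right) 46 = 46 \cdot 46 = 2116$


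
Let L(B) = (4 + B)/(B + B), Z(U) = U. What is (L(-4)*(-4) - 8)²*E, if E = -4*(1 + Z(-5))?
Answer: 1024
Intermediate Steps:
L(B) = (4 + B)/(2*B) (L(B) = (4 + B)/((2*B)) = (4 + B)*(1/(2*B)) = (4 + B)/(2*B))
E = 16 (E = -4*(1 - 5) = -4*(-4) = 16)
(L(-4)*(-4) - 8)²*E = (((½)*(4 - 4)/(-4))*(-4) - 8)²*16 = (((½)*(-¼)*0)*(-4) - 8)²*16 = (0*(-4) - 8)²*16 = (0 - 8)²*16 = (-8)²*16 = 64*16 = 1024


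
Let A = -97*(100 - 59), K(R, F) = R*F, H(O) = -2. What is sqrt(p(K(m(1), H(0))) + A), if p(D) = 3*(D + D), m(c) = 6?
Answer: I*sqrt(4049) ≈ 63.632*I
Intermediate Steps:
K(R, F) = F*R
A = -3977 (A = -97*41 = -3977)
p(D) = 6*D (p(D) = 3*(2*D) = 6*D)
sqrt(p(K(m(1), H(0))) + A) = sqrt(6*(-2*6) - 3977) = sqrt(6*(-12) - 3977) = sqrt(-72 - 3977) = sqrt(-4049) = I*sqrt(4049)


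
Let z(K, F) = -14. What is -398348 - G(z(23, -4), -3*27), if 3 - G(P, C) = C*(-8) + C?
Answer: -397784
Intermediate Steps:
G(P, C) = 3 + 7*C (G(P, C) = 3 - (C*(-8) + C) = 3 - (-8*C + C) = 3 - (-7)*C = 3 + 7*C)
-398348 - G(z(23, -4), -3*27) = -398348 - (3 + 7*(-3*27)) = -398348 - (3 + 7*(-81)) = -398348 - (3 - 567) = -398348 - 1*(-564) = -398348 + 564 = -397784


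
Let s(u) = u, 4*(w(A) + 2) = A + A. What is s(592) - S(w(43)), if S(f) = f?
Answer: 1145/2 ≈ 572.50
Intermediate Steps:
w(A) = -2 + A/2 (w(A) = -2 + (A + A)/4 = -2 + (2*A)/4 = -2 + A/2)
s(592) - S(w(43)) = 592 - (-2 + (½)*43) = 592 - (-2 + 43/2) = 592 - 1*39/2 = 592 - 39/2 = 1145/2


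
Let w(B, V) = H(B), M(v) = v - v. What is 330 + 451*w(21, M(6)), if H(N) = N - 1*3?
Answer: 8448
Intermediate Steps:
M(v) = 0
H(N) = -3 + N (H(N) = N - 3 = -3 + N)
w(B, V) = -3 + B
330 + 451*w(21, M(6)) = 330 + 451*(-3 + 21) = 330 + 451*18 = 330 + 8118 = 8448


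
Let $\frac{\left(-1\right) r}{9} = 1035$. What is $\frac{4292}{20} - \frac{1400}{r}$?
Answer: $\frac{2000399}{9315} \approx 214.75$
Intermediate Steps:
$r = -9315$ ($r = \left(-9\right) 1035 = -9315$)
$\frac{4292}{20} - \frac{1400}{r} = \frac{4292}{20} - \frac{1400}{-9315} = 4292 \cdot \frac{1}{20} - - \frac{280}{1863} = \frac{1073}{5} + \frac{280}{1863} = \frac{2000399}{9315}$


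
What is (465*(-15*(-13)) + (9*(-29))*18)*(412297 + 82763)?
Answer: 42563773620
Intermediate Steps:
(465*(-15*(-13)) + (9*(-29))*18)*(412297 + 82763) = (465*195 - 261*18)*495060 = (90675 - 4698)*495060 = 85977*495060 = 42563773620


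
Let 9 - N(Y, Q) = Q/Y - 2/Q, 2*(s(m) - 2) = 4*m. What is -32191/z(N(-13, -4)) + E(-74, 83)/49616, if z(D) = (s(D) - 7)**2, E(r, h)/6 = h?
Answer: -16869623417/67924304 ≈ -248.36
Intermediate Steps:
E(r, h) = 6*h
s(m) = 2 + 2*m (s(m) = 2 + (4*m)/2 = 2 + 2*m)
N(Y, Q) = 9 + 2/Q - Q/Y (N(Y, Q) = 9 - (Q/Y - 2/Q) = 9 - (-2/Q + Q/Y) = 9 + (2/Q - Q/Y) = 9 + 2/Q - Q/Y)
z(D) = (-5 + 2*D)**2 (z(D) = ((2 + 2*D) - 7)**2 = (-5 + 2*D)**2)
-32191/z(N(-13, -4)) + E(-74, 83)/49616 = -32191/(-5 + 2*(9 + 2/(-4) - 1*(-4)/(-13)))**2 + (6*83)/49616 = -32191/(-5 + 2*(9 + 2*(-1/4) - 1*(-4)*(-1/13)))**2 + 498*(1/49616) = -32191/(-5 + 2*(9 - 1/2 - 4/13))**2 + 249/24808 = -32191/(-5 + 2*(213/26))**2 + 249/24808 = -32191/(-5 + 213/13)**2 + 249/24808 = -32191/((148/13)**2) + 249/24808 = -32191/21904/169 + 249/24808 = -32191*169/21904 + 249/24808 = -5440279/21904 + 249/24808 = -16869623417/67924304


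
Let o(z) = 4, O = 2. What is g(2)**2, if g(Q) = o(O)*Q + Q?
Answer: 100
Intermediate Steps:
g(Q) = 5*Q (g(Q) = 4*Q + Q = 5*Q)
g(2)**2 = (5*2)**2 = 10**2 = 100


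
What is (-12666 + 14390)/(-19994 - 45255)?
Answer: -1724/65249 ≈ -0.026422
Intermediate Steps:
(-12666 + 14390)/(-19994 - 45255) = 1724/(-65249) = 1724*(-1/65249) = -1724/65249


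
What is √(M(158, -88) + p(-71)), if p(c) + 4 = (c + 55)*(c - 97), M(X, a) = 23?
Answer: √2707 ≈ 52.029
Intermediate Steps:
p(c) = -4 + (-97 + c)*(55 + c) (p(c) = -4 + (c + 55)*(c - 97) = -4 + (55 + c)*(-97 + c) = -4 + (-97 + c)*(55 + c))
√(M(158, -88) + p(-71)) = √(23 + (-5339 + (-71)² - 42*(-71))) = √(23 + (-5339 + 5041 + 2982)) = √(23 + 2684) = √2707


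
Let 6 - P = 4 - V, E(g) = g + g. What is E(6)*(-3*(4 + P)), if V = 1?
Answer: -252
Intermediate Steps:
E(g) = 2*g
P = 3 (P = 6 - (4 - 1*1) = 6 - (4 - 1) = 6 - 1*3 = 6 - 3 = 3)
E(6)*(-3*(4 + P)) = (2*6)*(-3*(4 + 3)) = 12*(-3*7) = 12*(-21) = -252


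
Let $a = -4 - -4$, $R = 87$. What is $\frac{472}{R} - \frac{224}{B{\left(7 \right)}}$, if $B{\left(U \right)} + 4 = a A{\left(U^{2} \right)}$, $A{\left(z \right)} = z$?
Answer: $\frac{5344}{87} \approx 61.425$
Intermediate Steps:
$a = 0$ ($a = -4 + 4 = 0$)
$B{\left(U \right)} = -4$ ($B{\left(U \right)} = -4 + 0 U^{2} = -4 + 0 = -4$)
$\frac{472}{R} - \frac{224}{B{\left(7 \right)}} = \frac{472}{87} - \frac{224}{-4} = 472 \cdot \frac{1}{87} - -56 = \frac{472}{87} + 56 = \frac{5344}{87}$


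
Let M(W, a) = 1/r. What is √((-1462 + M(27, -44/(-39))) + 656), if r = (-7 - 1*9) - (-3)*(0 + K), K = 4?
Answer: 5*I*√129/2 ≈ 28.395*I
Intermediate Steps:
r = -4 (r = (-7 - 1*9) - (-3)*(0 + 4) = (-7 - 9) - (-3)*4 = -16 - 1*(-12) = -16 + 12 = -4)
M(W, a) = -¼ (M(W, a) = 1/(-4) = -¼)
√((-1462 + M(27, -44/(-39))) + 656) = √((-1462 - ¼) + 656) = √(-5849/4 + 656) = √(-3225/4) = 5*I*√129/2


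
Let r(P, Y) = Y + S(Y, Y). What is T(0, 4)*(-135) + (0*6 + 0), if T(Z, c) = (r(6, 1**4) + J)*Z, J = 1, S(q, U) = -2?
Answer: 0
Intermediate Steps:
r(P, Y) = -2 + Y (r(P, Y) = Y - 2 = -2 + Y)
T(Z, c) = 0 (T(Z, c) = ((-2 + 1**4) + 1)*Z = ((-2 + 1) + 1)*Z = (-1 + 1)*Z = 0*Z = 0)
T(0, 4)*(-135) + (0*6 + 0) = 0*(-135) + (0*6 + 0) = 0 + (0 + 0) = 0 + 0 = 0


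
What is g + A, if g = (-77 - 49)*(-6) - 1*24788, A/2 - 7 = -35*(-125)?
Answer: -15268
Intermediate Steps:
A = 8764 (A = 14 + 2*(-35*(-125)) = 14 + 2*4375 = 14 + 8750 = 8764)
g = -24032 (g = -126*(-6) - 24788 = 756 - 24788 = -24032)
g + A = -24032 + 8764 = -15268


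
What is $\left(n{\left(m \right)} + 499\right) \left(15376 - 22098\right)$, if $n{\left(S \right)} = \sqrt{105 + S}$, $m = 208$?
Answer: $-3354278 - 6722 \sqrt{313} \approx -3.4732 \cdot 10^{6}$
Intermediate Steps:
$\left(n{\left(m \right)} + 499\right) \left(15376 - 22098\right) = \left(\sqrt{105 + 208} + 499\right) \left(15376 - 22098\right) = \left(\sqrt{313} + 499\right) \left(-6722\right) = \left(499 + \sqrt{313}\right) \left(-6722\right) = -3354278 - 6722 \sqrt{313}$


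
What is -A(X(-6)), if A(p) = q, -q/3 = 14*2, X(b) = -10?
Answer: 84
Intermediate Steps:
q = -84 (q = -42*2 = -3*28 = -84)
A(p) = -84
-A(X(-6)) = -1*(-84) = 84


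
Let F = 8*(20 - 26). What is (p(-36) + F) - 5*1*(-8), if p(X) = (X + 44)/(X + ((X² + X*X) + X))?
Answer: -2519/315 ≈ -7.9968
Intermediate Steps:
F = -48 (F = 8*(-6) = -48)
p(X) = (44 + X)/(2*X + 2*X²) (p(X) = (44 + X)/(X + ((X² + X²) + X)) = (44 + X)/(X + (2*X² + X)) = (44 + X)/(X + (X + 2*X²)) = (44 + X)/(2*X + 2*X²))
(p(-36) + F) - 5*1*(-8) = ((½)*(44 - 36)/(-36*(1 - 36)) - 48) - 5*1*(-8) = ((½)*(-1/36)*8/(-35) - 48) - 5*(-8) = ((½)*(-1/36)*(-1/35)*8 - 48) + 40 = (1/315 - 48) + 40 = -15119/315 + 40 = -2519/315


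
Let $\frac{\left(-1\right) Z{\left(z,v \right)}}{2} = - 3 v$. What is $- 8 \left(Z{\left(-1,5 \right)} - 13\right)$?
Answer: $-136$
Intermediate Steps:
$Z{\left(z,v \right)} = 6 v$ ($Z{\left(z,v \right)} = - 2 \left(- 3 v\right) = 6 v$)
$- 8 \left(Z{\left(-1,5 \right)} - 13\right) = - 8 \left(6 \cdot 5 - 13\right) = - 8 \left(30 - 13\right) = \left(-8\right) 17 = -136$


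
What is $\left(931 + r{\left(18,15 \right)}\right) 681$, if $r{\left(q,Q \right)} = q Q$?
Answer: $817881$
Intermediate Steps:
$r{\left(q,Q \right)} = Q q$
$\left(931 + r{\left(18,15 \right)}\right) 681 = \left(931 + 15 \cdot 18\right) 681 = \left(931 + 270\right) 681 = 1201 \cdot 681 = 817881$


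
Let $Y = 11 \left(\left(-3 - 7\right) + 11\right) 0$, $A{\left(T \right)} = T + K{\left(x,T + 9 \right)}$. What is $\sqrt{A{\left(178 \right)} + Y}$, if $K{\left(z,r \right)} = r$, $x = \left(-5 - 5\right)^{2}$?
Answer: $\sqrt{365} \approx 19.105$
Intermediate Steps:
$x = 100$ ($x = \left(-10\right)^{2} = 100$)
$A{\left(T \right)} = 9 + 2 T$ ($A{\left(T \right)} = T + \left(T + 9\right) = T + \left(9 + T\right) = 9 + 2 T$)
$Y = 0$ ($Y = 11 \left(-10 + 11\right) 0 = 11 \cdot 1 \cdot 0 = 11 \cdot 0 = 0$)
$\sqrt{A{\left(178 \right)} + Y} = \sqrt{\left(9 + 2 \cdot 178\right) + 0} = \sqrt{\left(9 + 356\right) + 0} = \sqrt{365 + 0} = \sqrt{365}$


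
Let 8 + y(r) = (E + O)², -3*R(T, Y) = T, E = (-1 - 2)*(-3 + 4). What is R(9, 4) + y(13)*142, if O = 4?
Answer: -997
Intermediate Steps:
E = -3 (E = -3*1 = -3)
R(T, Y) = -T/3
y(r) = -7 (y(r) = -8 + (-3 + 4)² = -8 + 1² = -8 + 1 = -7)
R(9, 4) + y(13)*142 = -⅓*9 - 7*142 = -3 - 994 = -997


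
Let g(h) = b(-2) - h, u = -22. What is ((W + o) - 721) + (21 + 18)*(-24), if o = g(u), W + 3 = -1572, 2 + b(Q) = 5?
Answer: -3207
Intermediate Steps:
b(Q) = 3 (b(Q) = -2 + 5 = 3)
W = -1575 (W = -3 - 1572 = -1575)
g(h) = 3 - h
o = 25 (o = 3 - 1*(-22) = 3 + 22 = 25)
((W + o) - 721) + (21 + 18)*(-24) = ((-1575 + 25) - 721) + (21 + 18)*(-24) = (-1550 - 721) + 39*(-24) = -2271 - 936 = -3207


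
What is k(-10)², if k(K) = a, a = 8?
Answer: 64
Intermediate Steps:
k(K) = 8
k(-10)² = 8² = 64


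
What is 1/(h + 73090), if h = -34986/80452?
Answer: 40226/2940100847 ≈ 1.3682e-5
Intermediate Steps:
h = -17493/40226 (h = -34986*1/80452 = -17493/40226 ≈ -0.43487)
1/(h + 73090) = 1/(-17493/40226 + 73090) = 1/(2940100847/40226) = 40226/2940100847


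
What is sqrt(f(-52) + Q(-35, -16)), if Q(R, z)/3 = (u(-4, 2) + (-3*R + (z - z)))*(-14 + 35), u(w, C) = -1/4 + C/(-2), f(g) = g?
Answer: sqrt(25937)/2 ≈ 80.525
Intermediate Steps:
u(w, C) = -1/4 - C/2 (u(w, C) = -1*1/4 + C*(-1/2) = -1/4 - C/2)
Q(R, z) = -315/4 - 189*R (Q(R, z) = 3*(((-1/4 - 1/2*2) + (-3*R + (z - z)))*(-14 + 35)) = 3*(((-1/4 - 1) + (-3*R + 0))*21) = 3*((-5/4 - 3*R)*21) = 3*(-105/4 - 63*R) = -315/4 - 189*R)
sqrt(f(-52) + Q(-35, -16)) = sqrt(-52 + (-315/4 - 189*(-35))) = sqrt(-52 + (-315/4 + 6615)) = sqrt(-52 + 26145/4) = sqrt(25937/4) = sqrt(25937)/2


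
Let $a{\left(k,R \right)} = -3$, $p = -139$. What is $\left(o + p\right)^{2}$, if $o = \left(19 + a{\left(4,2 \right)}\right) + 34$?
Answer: $7921$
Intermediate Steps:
$o = 50$ ($o = \left(19 - 3\right) + 34 = 16 + 34 = 50$)
$\left(o + p\right)^{2} = \left(50 - 139\right)^{2} = \left(-89\right)^{2} = 7921$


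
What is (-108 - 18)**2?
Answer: 15876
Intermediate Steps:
(-108 - 18)**2 = (-126)**2 = 15876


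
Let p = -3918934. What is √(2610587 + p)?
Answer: I*√1308347 ≈ 1143.8*I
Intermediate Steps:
√(2610587 + p) = √(2610587 - 3918934) = √(-1308347) = I*√1308347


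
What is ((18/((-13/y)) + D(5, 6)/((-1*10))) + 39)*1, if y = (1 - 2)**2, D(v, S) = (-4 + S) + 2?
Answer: 2419/65 ≈ 37.215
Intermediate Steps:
D(v, S) = -2 + S
y = 1 (y = (-1)**2 = 1)
((18/((-13/y)) + D(5, 6)/((-1*10))) + 39)*1 = ((18/((-13/1)) + (-2 + 6)/((-1*10))) + 39)*1 = ((18/((-13*1)) + 4/(-10)) + 39)*1 = ((18/(-13) + 4*(-1/10)) + 39)*1 = ((18*(-1/13) - 2/5) + 39)*1 = ((-18/13 - 2/5) + 39)*1 = (-116/65 + 39)*1 = (2419/65)*1 = 2419/65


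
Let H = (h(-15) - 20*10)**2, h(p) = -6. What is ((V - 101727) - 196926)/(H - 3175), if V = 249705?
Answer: -16316/13087 ≈ -1.2467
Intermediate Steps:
H = 42436 (H = (-6 - 20*10)**2 = (-6 - 200)**2 = (-206)**2 = 42436)
((V - 101727) - 196926)/(H - 3175) = ((249705 - 101727) - 196926)/(42436 - 3175) = (147978 - 196926)/39261 = -48948*1/39261 = -16316/13087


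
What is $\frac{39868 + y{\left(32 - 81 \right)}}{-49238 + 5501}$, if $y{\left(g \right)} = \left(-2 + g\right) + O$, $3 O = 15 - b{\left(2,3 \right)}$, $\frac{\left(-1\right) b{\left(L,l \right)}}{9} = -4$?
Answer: $- \frac{13270}{14579} \approx -0.91021$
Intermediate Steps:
$b{\left(L,l \right)} = 36$ ($b{\left(L,l \right)} = \left(-9\right) \left(-4\right) = 36$)
$O = -7$ ($O = \frac{15 - 36}{3} = \frac{1}{3} \left(-21\right) = -7$)
$y{\left(g \right)} = -9 + g$ ($y{\left(g \right)} = \left(-2 + g\right) - 7 = -9 + g$)
$\frac{39868 + y{\left(32 - 81 \right)}}{-49238 + 5501} = \frac{39868 + \left(-9 + \left(32 - 81\right)\right)}{-49238 + 5501} = \frac{39868 + \left(-9 + \left(32 - 81\right)\right)}{-43737} = \left(39868 - 58\right) \left(- \frac{1}{43737}\right) = 39810 \left(- \frac{1}{43737}\right) = - \frac{13270}{14579}$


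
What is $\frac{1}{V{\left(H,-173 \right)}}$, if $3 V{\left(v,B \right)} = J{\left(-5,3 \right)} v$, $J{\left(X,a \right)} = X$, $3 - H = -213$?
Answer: $- \frac{1}{360} \approx -0.0027778$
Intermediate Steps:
$H = 216$ ($H = 3 - -213 = 3 + 213 = 216$)
$V{\left(v,B \right)} = - \frac{5 v}{3}$ ($V{\left(v,B \right)} = \frac{\left(-5\right) v}{3} = - \frac{5 v}{3}$)
$\frac{1}{V{\left(H,-173 \right)}} = \frac{1}{\left(- \frac{5}{3}\right) 216} = \frac{1}{-360} = - \frac{1}{360}$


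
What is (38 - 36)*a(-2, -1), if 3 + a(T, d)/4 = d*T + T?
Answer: -24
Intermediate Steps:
a(T, d) = -12 + 4*T + 4*T*d (a(T, d) = -12 + 4*(d*T + T) = -12 + 4*(T*d + T) = -12 + 4*(T + T*d) = -12 + (4*T + 4*T*d) = -12 + 4*T + 4*T*d)
(38 - 36)*a(-2, -1) = (38 - 36)*(-12 + 4*(-2) + 4*(-2)*(-1)) = 2*(-12 - 8 + 8) = 2*(-12) = -24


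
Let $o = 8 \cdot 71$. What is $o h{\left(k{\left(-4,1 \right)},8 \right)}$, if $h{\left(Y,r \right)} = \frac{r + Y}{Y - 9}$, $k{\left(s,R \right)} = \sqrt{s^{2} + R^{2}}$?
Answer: $- \frac{6319}{8} - \frac{1207 \sqrt{17}}{8} \approx -1411.9$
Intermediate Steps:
$k{\left(s,R \right)} = \sqrt{R^{2} + s^{2}}$
$o = 568$
$h{\left(Y,r \right)} = \frac{Y + r}{-9 + Y}$ ($h{\left(Y,r \right)} = \frac{Y + r}{Y - 9} = \frac{Y + r}{-9 + Y}$)
$o h{\left(k{\left(-4,1 \right)},8 \right)} = 568 \frac{\sqrt{1^{2} + \left(-4\right)^{2}} + 8}{-9 + \sqrt{1^{2} + \left(-4\right)^{2}}} = 568 \frac{\sqrt{1 + 16} + 8}{-9 + \sqrt{1 + 16}} = 568 \frac{\sqrt{17} + 8}{-9 + \sqrt{17}} = 568 \frac{8 + \sqrt{17}}{-9 + \sqrt{17}} = \frac{568 \left(8 + \sqrt{17}\right)}{-9 + \sqrt{17}}$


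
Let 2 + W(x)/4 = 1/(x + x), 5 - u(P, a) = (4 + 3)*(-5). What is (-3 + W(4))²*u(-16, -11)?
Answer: 4410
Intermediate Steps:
u(P, a) = 40 (u(P, a) = 5 - (4 + 3)*(-5) = 5 - 7*(-5) = 5 - 1*(-35) = 5 + 35 = 40)
W(x) = -8 + 2/x (W(x) = -8 + 4/(x + x) = -8 + 4/((2*x)) = -8 + 4*(1/(2*x)) = -8 + 2/x)
(-3 + W(4))²*u(-16, -11) = (-3 + (-8 + 2/4))²*40 = (-3 + (-8 + 2*(¼)))²*40 = (-3 + (-8 + ½))²*40 = (-3 - 15/2)²*40 = (-21/2)²*40 = (441/4)*40 = 4410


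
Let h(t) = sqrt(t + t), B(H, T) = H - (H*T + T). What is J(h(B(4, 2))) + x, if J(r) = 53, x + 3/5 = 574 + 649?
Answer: 6377/5 ≈ 1275.4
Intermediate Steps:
B(H, T) = H - T - H*T (B(H, T) = H - (T + H*T) = H + (-T - H*T) = H - T - H*T)
x = 6112/5 (x = -3/5 + (574 + 649) = -3/5 + 1223 = 6112/5 ≈ 1222.4)
h(t) = sqrt(2)*sqrt(t) (h(t) = sqrt(2*t) = sqrt(2)*sqrt(t))
J(h(B(4, 2))) + x = 53 + 6112/5 = 6377/5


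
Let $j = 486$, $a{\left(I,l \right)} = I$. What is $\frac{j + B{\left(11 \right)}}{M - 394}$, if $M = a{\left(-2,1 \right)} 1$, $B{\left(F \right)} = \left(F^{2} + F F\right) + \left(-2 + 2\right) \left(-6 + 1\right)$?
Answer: $- \frac{182}{99} \approx -1.8384$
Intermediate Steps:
$B{\left(F \right)} = 2 F^{2}$ ($B{\left(F \right)} = \left(F^{2} + F^{2}\right) + 0 \left(-5\right) = 2 F^{2} + 0 = 2 F^{2}$)
$M = -2$ ($M = \left(-2\right) 1 = -2$)
$\frac{j + B{\left(11 \right)}}{M - 394} = \frac{486 + 2 \cdot 11^{2}}{-2 - 394} = \frac{486 + 2 \cdot 121}{-396} = \left(486 + 242\right) \left(- \frac{1}{396}\right) = 728 \left(- \frac{1}{396}\right) = - \frac{182}{99}$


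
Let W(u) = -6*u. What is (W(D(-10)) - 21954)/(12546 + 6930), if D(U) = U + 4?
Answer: -3653/3246 ≈ -1.1254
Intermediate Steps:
D(U) = 4 + U
(W(D(-10)) - 21954)/(12546 + 6930) = (-6*(4 - 10) - 21954)/(12546 + 6930) = (-6*(-6) - 21954)/19476 = (36 - 21954)*(1/19476) = -21918*1/19476 = -3653/3246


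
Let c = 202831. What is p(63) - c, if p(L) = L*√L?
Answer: -202831 + 189*√7 ≈ -2.0233e+5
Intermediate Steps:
p(L) = L^(3/2)
p(63) - c = 63^(3/2) - 1*202831 = 189*√7 - 202831 = -202831 + 189*√7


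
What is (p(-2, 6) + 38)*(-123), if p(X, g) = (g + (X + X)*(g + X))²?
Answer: -16974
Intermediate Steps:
p(X, g) = (g + 2*X*(X + g))² (p(X, g) = (g + (2*X)*(X + g))² = (g + 2*X*(X + g))²)
(p(-2, 6) + 38)*(-123) = ((6 + 2*(-2)² + 2*(-2)*6)² + 38)*(-123) = ((6 + 2*4 - 24)² + 38)*(-123) = ((6 + 8 - 24)² + 38)*(-123) = ((-10)² + 38)*(-123) = (100 + 38)*(-123) = 138*(-123) = -16974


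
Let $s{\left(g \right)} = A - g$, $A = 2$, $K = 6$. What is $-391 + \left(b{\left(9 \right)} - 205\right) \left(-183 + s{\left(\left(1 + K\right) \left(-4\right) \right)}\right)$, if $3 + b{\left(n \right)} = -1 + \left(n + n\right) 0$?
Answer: $31586$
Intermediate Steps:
$b{\left(n \right)} = -4$ ($b{\left(n \right)} = -3 + \left(-1 + \left(n + n\right) 0\right) = -3 + \left(-1 + 2 n 0\right) = -3 + \left(-1 + 0\right) = -3 - 1 = -4$)
$s{\left(g \right)} = 2 - g$
$-391 + \left(b{\left(9 \right)} - 205\right) \left(-183 + s{\left(\left(1 + K\right) \left(-4\right) \right)}\right) = -391 + \left(-4 - 205\right) \left(-183 - \left(-2 + \left(1 + 6\right) \left(-4\right)\right)\right) = -391 - 209 \left(-183 - \left(-2 + 7 \left(-4\right)\right)\right) = -391 - 209 \left(-183 + \left(2 - -28\right)\right) = -391 - 209 \left(-183 + \left(2 + 28\right)\right) = -391 - 209 \left(-183 + 30\right) = -391 - -31977 = -391 + 31977 = 31586$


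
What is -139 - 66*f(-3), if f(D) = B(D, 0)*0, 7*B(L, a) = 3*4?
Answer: -139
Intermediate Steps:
B(L, a) = 12/7 (B(L, a) = (3*4)/7 = (⅐)*12 = 12/7)
f(D) = 0 (f(D) = (12/7)*0 = 0)
-139 - 66*f(-3) = -139 - 66*0 = -139 + 0 = -139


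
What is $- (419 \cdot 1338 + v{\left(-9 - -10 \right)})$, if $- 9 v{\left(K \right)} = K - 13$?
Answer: $- \frac{1681870}{3} \approx -5.6062 \cdot 10^{5}$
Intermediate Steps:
$v{\left(K \right)} = \frac{13}{9} - \frac{K}{9}$ ($v{\left(K \right)} = - \frac{K - 13}{9} = - \frac{-13 + K}{9} = \frac{13}{9} - \frac{K}{9}$)
$- (419 \cdot 1338 + v{\left(-9 - -10 \right)}) = - (419 \cdot 1338 + \left(\frac{13}{9} - \frac{-9 - -10}{9}\right)) = - (560622 + \left(\frac{13}{9} - \frac{-9 + 10}{9}\right)) = - (560622 + \left(\frac{13}{9} - \frac{1}{9}\right)) = - (560622 + \frac{4}{3}) = \left(-1\right) \frac{1681870}{3} = - \frac{1681870}{3}$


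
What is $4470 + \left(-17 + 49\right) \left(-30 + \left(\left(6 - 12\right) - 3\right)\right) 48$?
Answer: $-55434$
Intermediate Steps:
$4470 + \left(-17 + 49\right) \left(-30 + \left(\left(6 - 12\right) - 3\right)\right) 48 = 4470 + 32 \left(-30 - 9\right) 48 = 4470 + 32 \left(-39\right) 48 = 4470 - 59904 = -55434$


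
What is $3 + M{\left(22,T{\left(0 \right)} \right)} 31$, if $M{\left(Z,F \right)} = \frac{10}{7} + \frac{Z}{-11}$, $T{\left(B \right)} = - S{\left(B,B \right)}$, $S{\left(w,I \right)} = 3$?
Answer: $- \frac{103}{7} \approx -14.714$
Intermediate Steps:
$T{\left(B \right)} = -3$ ($T{\left(B \right)} = \left(-1\right) 3 = -3$)
$M{\left(Z,F \right)} = \frac{10}{7} - \frac{Z}{11}$ ($M{\left(Z,F \right)} = 10 \cdot \frac{1}{7} + Z \left(- \frac{1}{11}\right) = \frac{10}{7} - \frac{Z}{11}$)
$3 + M{\left(22,T{\left(0 \right)} \right)} 31 = 3 + \left(\frac{10}{7} - 2\right) 31 = 3 - \frac{124}{7} = - \frac{103}{7}$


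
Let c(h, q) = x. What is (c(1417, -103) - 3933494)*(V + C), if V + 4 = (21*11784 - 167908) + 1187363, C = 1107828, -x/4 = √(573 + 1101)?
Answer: -9341037342042 - 28496916*√186 ≈ -9.3414e+12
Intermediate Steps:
x = -12*√186 (x = -4*√(573 + 1101) = -12*√186 ≈ -163.66)
c(h, q) = -12*√186
V = 1266915 (V = -4 + ((21*11784 - 167908) + 1187363) = -4 + ((247464 - 167908) + 1187363) = -4 + (79556 + 1187363) = -4 + 1266919 = 1266915)
(c(1417, -103) - 3933494)*(V + C) = (-12*√186 - 3933494)*(1266915 + 1107828) = (-3933494 - 12*√186)*2374743 = -9341037342042 - 28496916*√186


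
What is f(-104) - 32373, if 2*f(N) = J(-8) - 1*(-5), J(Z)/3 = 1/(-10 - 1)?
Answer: -356077/11 ≈ -32371.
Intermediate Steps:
J(Z) = -3/11 (J(Z) = 3/(-10 - 1) = 3/(-11) = 3*(-1/11) = -3/11)
f(N) = 26/11 (f(N) = (-3/11 - 1*(-5))/2 = (-3/11 + 5)/2 = (1/2)*(52/11) = 26/11)
f(-104) - 32373 = 26/11 - 32373 = -356077/11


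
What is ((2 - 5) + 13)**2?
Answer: 100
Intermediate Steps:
((2 - 5) + 13)**2 = (-3 + 13)**2 = 10**2 = 100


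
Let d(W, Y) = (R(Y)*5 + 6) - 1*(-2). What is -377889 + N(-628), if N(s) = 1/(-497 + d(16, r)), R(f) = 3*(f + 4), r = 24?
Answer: -26074342/69 ≈ -3.7789e+5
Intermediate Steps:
R(f) = 12 + 3*f (R(f) = 3*(4 + f) = 12 + 3*f)
d(W, Y) = 68 + 15*Y (d(W, Y) = ((12 + 3*Y)*5 + 6) - 1*(-2) = ((60 + 15*Y) + 6) + 2 = (66 + 15*Y) + 2 = 68 + 15*Y)
N(s) = -1/69 (N(s) = 1/(-497 + (68 + 15*24)) = 1/(-497 + (68 + 360)) = 1/(-497 + 428) = 1/(-69) = -1/69)
-377889 + N(-628) = -377889 - 1/69 = -26074342/69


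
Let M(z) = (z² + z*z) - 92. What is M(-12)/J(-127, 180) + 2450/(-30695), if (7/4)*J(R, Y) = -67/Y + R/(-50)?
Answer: 270593330/1711027 ≈ 158.15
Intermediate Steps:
M(z) = -92 + 2*z² (M(z) = (z² + z²) - 92 = 2*z² - 92 = -92 + 2*z²)
J(R, Y) = -268/(7*Y) - 2*R/175 (J(R, Y) = 4*(-67/Y + R/(-50))/7 = 4*(-67/Y + R*(-1/50))/7 = 4*(-67/Y - R/50)/7 = -268/(7*Y) - 2*R/175)
M(-12)/J(-127, 180) + 2450/(-30695) = (-92 + 2*(-12)²)/(((2/175)*(-3350 - 1*(-127)*180)/180)) + 2450/(-30695) = (-92 + 2*144)/(((2/175)*(1/180)*(-3350 + 22860))) + 2450*(-1/30695) = (-92 + 288)/(((2/175)*(1/180)*19510)) - 70/877 = 196/(1951/1575) - 70/877 = 196*(1575/1951) - 70/877 = 308700/1951 - 70/877 = 270593330/1711027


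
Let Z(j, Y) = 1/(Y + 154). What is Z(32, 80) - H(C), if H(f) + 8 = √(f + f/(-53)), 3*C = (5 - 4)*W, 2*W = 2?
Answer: 1873/234 - 2*√2067/159 ≈ 7.4324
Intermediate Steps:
W = 1 (W = (½)*2 = 1)
Z(j, Y) = 1/(154 + Y)
C = ⅓ (C = ((5 - 4)*1)/3 = (1*1)/3 = (⅓)*1 = ⅓ ≈ 0.33333)
H(f) = -8 + 2*√689*√f/53 (H(f) = -8 + √(f + f/(-53)) = -8 + √(f + f*(-1/53)) = -8 + √(f - f/53) = -8 + √(52*f/53) = -8 + 2*√689*√f/53)
Z(32, 80) - H(C) = 1/(154 + 80) - (-8 + 2*√689*√(⅓)/53) = 1/234 - (-8 + 2*√689*(√3/3)/53) = 1/234 - (-8 + 2*√2067/159) = 1/234 + (8 - 2*√2067/159) = 1873/234 - 2*√2067/159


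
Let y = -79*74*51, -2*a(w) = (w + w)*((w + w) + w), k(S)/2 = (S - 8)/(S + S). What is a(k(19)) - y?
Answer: 107630343/361 ≈ 2.9815e+5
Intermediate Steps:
k(S) = (-8 + S)/S (k(S) = 2*((S - 8)/(S + S)) = 2*((-8 + S)/((2*S))) = 2*((-8 + S)*(1/(2*S))) = 2*((-8 + S)/(2*S)) = (-8 + S)/S)
a(w) = -3*w² (a(w) = -(w + w)*((w + w) + w)/2 = -2*w*(2*w + w)/2 = -2*w*3*w/2 = -3*w²)
y = -298146 (y = -5846*51 = -298146)
a(k(19)) - y = -3*(-8 + 19)²/361 - 1*(-298146) = -3*((1/19)*11)² + 298146 = -3*(11/19)² + 298146 = -3*121/361 + 298146 = -363/361 + 298146 = 107630343/361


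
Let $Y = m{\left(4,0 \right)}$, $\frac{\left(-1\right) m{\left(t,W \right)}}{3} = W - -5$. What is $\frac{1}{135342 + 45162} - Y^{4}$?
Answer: $- \frac{9138014999}{180504} \approx -50625.0$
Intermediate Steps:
$m{\left(t,W \right)} = -15 - 3 W$ ($m{\left(t,W \right)} = - 3 \left(W - -5\right) = - 3 \left(W + 5\right) = - 3 \left(5 + W\right) = -15 - 3 W$)
$Y = -15$ ($Y = -15 - 0 = -15 + 0 = -15$)
$\frac{1}{135342 + 45162} - Y^{4} = \frac{1}{135342 + 45162} - \left(-15\right)^{4} = \frac{1}{180504} - 50625 = - \frac{9138014999}{180504}$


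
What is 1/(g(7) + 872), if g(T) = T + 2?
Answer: 1/881 ≈ 0.0011351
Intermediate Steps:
g(T) = 2 + T
1/(g(7) + 872) = 1/((2 + 7) + 872) = 1/(9 + 872) = 1/881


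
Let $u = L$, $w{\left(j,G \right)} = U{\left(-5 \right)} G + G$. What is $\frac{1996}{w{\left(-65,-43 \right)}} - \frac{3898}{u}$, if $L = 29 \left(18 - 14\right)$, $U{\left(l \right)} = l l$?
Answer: $- \frac{1147375}{32422} \approx -35.389$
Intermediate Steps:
$U{\left(l \right)} = l^{2}$
$w{\left(j,G \right)} = 26 G$ ($w{\left(j,G \right)} = \left(-5\right)^{2} G + G = 25 G + G = 26 G$)
$L = 116$ ($L = 29 \cdot 4 = 116$)
$u = 116$
$\frac{1996}{w{\left(-65,-43 \right)}} - \frac{3898}{u} = \frac{1996}{26 \left(-43\right)} - \frac{3898}{116} = \frac{1996}{-1118} - \frac{1949}{58} = 1996 \left(- \frac{1}{1118}\right) - \frac{1949}{58} = - \frac{998}{559} - \frac{1949}{58} = - \frac{1147375}{32422}$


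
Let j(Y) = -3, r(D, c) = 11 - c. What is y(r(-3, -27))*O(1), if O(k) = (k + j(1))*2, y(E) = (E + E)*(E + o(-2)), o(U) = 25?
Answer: -19152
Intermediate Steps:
y(E) = 2*E*(25 + E) (y(E) = (E + E)*(E + 25) = (2*E)*(25 + E) = 2*E*(25 + E))
O(k) = -6 + 2*k (O(k) = (k - 3)*2 = (-3 + k)*2 = -6 + 2*k)
y(r(-3, -27))*O(1) = (2*(11 - 1*(-27))*(25 + (11 - 1*(-27))))*(-6 + 2*1) = (2*(11 + 27)*(25 + (11 + 27)))*(-6 + 2) = (2*38*(25 + 38))*(-4) = (2*38*63)*(-4) = 4788*(-4) = -19152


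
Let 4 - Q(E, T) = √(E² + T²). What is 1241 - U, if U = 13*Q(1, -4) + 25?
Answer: 1164 + 13*√17 ≈ 1217.6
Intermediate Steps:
Q(E, T) = 4 - √(E² + T²)
U = 77 - 13*√17 (U = 13*(4 - √(1² + (-4)²)) + 25 = 13*(4 - √(1 + 16)) + 25 = 13*(4 - √17) + 25 = (52 - 13*√17) + 25 = 77 - 13*√17 ≈ 23.400)
1241 - U = 1241 - (77 - 13*√17) = 1241 + (-77 + 13*√17) = 1164 + 13*√17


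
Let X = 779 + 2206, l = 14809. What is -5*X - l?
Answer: -29734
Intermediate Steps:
X = 2985
-5*X - l = -5*2985 - 1*14809 = -14925 - 14809 = -29734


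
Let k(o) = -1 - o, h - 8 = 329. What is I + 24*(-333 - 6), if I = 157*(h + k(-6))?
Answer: 45558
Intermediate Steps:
h = 337 (h = 8 + 329 = 337)
I = 53694 (I = 157*(337 + (-1 - 1*(-6))) = 157*(337 + (-1 + 6)) = 157*(337 + 5) = 157*342 = 53694)
I + 24*(-333 - 6) = 53694 + 24*(-333 - 6) = 53694 + 24*(-339) = 53694 - 8136 = 45558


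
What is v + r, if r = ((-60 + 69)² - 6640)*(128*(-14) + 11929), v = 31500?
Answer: -66457083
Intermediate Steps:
r = -66488583 (r = (9² - 6640)*(-1792 + 11929) = (81 - 6640)*10137 = -6559*10137 = -66488583)
v + r = 31500 - 66488583 = -66457083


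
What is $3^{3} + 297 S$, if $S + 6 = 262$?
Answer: $76059$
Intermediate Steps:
$S = 256$ ($S = -6 + 262 = 256$)
$3^{3} + 297 S = 3^{3} + 297 \cdot 256 = 27 + 76032 = 76059$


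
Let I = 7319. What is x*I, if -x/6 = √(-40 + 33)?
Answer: -43914*I*√7 ≈ -1.1619e+5*I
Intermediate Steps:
x = -6*I*√7 (x = -6*√(-40 + 33) = -6*I*√7 ≈ -15.875*I)
x*I = -6*I*√7*7319 = -43914*I*√7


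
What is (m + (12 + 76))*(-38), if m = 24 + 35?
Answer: -5586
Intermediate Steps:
m = 59
(m + (12 + 76))*(-38) = (59 + (12 + 76))*(-38) = (59 + 88)*(-38) = 147*(-38) = -5586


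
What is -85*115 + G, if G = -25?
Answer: -9800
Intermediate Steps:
-85*115 + G = -85*115 - 25 = -9775 - 25 = -9800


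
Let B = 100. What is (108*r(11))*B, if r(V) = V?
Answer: 118800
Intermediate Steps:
(108*r(11))*B = (108*11)*100 = 1188*100 = 118800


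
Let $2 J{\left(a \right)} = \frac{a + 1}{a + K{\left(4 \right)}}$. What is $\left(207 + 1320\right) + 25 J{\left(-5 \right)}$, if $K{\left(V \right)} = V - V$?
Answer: $1537$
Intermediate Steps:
$K{\left(V \right)} = 0$
$J{\left(a \right)} = \frac{1 + a}{2 a}$ ($J{\left(a \right)} = \frac{\left(a + 1\right) \frac{1}{a + 0}}{2} = \frac{\left(1 + a\right) \frac{1}{a}}{2} = \frac{\frac{1}{a} \left(1 + a\right)}{2} = \frac{1 + a}{2 a}$)
$\left(207 + 1320\right) + 25 J{\left(-5 \right)} = \left(207 + 1320\right) + 25 \frac{1 - 5}{2 \left(-5\right)} = 1527 + 25 \cdot \frac{1}{2} \left(- \frac{1}{5}\right) \left(-4\right) = 1527 + 25 \cdot \frac{2}{5} = 1527 + 10 = 1537$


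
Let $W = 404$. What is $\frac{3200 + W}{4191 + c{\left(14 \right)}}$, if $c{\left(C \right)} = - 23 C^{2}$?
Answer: $- \frac{3604}{317} \approx -11.369$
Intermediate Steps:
$\frac{3200 + W}{4191 + c{\left(14 \right)}} = \frac{3200 + 404}{4191 - 23 \cdot 14^{2}} = \frac{3604}{4191 - 4508} = \frac{3604}{-317} = 3604 \left(- \frac{1}{317}\right) = - \frac{3604}{317}$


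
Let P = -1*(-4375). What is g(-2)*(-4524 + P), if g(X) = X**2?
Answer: -596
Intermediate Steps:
P = 4375
g(-2)*(-4524 + P) = (-2)**2*(-4524 + 4375) = 4*(-149) = -596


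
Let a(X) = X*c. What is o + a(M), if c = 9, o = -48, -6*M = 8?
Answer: -60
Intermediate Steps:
M = -4/3 (M = -1/6*8 = -4/3 ≈ -1.3333)
a(X) = 9*X (a(X) = X*9 = 9*X)
o + a(M) = -48 + 9*(-4/3) = -48 - 12 = -60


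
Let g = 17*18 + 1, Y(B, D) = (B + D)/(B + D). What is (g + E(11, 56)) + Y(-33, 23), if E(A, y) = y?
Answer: 364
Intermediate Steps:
Y(B, D) = 1
g = 307 (g = 306 + 1 = 307)
(g + E(11, 56)) + Y(-33, 23) = (307 + 56) + 1 = 363 + 1 = 364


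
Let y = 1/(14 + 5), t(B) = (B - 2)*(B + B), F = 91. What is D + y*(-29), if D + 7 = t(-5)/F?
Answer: -1916/247 ≈ -7.7571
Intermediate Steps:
t(B) = 2*B*(-2 + B) (t(B) = (-2 + B)*(2*B) = 2*B*(-2 + B))
D = -81/13 (D = -7 + (2*(-5)*(-2 - 5))/91 = -7 + (2*(-5)*(-7))*(1/91) = -7 + 70*(1/91) = -7 + 10/13 = -81/13 ≈ -6.2308)
y = 1/19 ≈ 0.052632
D + y*(-29) = -81/13 + (1/19)*(-29) = -81/13 - 29/19 = -1916/247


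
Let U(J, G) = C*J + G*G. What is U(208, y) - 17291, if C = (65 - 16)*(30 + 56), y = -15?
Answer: 859446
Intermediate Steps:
C = 4214 (C = 49*86 = 4214)
U(J, G) = G² + 4214*J (U(J, G) = 4214*J + G*G = 4214*J + G² = G² + 4214*J)
U(208, y) - 17291 = ((-15)² + 4214*208) - 17291 = (225 + 876512) - 17291 = 876737 - 17291 = 859446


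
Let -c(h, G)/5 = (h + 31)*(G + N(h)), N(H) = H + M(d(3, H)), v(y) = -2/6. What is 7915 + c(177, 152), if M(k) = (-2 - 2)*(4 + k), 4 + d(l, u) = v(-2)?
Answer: -1006895/3 ≈ -3.3563e+5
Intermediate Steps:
v(y) = -⅓ (v(y) = -2*⅙ = -⅓)
d(l, u) = -13/3 (d(l, u) = -4 - ⅓ = -13/3)
M(k) = -16 - 4*k (M(k) = -4*(4 + k) = -16 - 4*k)
N(H) = 4/3 + H (N(H) = H + (-16 - 4*(-13/3)) = H + (-16 + 52/3) = H + 4/3 = 4/3 + H)
c(h, G) = -5*(31 + h)*(4/3 + G + h) (c(h, G) = -5*(h + 31)*(G + (4/3 + h)) = -5*(31 + h)*(4/3 + G + h))
7915 + c(177, 152) = 7915 + (-620/3 - 155*152 - 5*177² - 485/3*177 - 5*152*177) = 7915 + (-620/3 - 23560 - 5*31329 - 28615 - 134520) = 7915 + (-620/3 - 23560 - 156645 - 28615 - 134520) = 7915 - 1030640/3 = -1006895/3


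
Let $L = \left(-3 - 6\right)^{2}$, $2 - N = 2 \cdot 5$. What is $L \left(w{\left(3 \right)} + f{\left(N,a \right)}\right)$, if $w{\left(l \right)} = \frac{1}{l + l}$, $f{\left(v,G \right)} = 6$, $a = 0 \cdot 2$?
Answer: $\frac{999}{2} \approx 499.5$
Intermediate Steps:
$N = -8$ ($N = 2 - 2 \cdot 5 = 2 - 10 = -8$)
$a = 0$
$L = 81$ ($L = \left(-9\right)^{2} = 81$)
$w{\left(l \right)} = \frac{1}{2 l}$
$L \left(w{\left(3 \right)} + f{\left(N,a \right)}\right) = 81 \left(\frac{1}{2 \cdot 3} + 6\right) = 81 \left(\frac{1}{2} \cdot \frac{1}{3} + 6\right) = 81 \left(\frac{1}{6} + 6\right) = 81 \cdot \frac{37}{6} = \frac{999}{2}$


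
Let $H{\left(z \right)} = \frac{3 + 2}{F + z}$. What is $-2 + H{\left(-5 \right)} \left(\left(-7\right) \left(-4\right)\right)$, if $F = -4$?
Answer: $- \frac{158}{9} \approx -17.556$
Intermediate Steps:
$H{\left(z \right)} = \frac{5}{-4 + z}$ ($H{\left(z \right)} = \frac{3 + 2}{-4 + z} = \frac{5}{-4 + z}$)
$-2 + H{\left(-5 \right)} \left(\left(-7\right) \left(-4\right)\right) = -2 + \frac{5}{-4 - 5} \left(\left(-7\right) \left(-4\right)\right) = -2 + \frac{5}{-9} \cdot 28 = -2 + 5 \left(- \frac{1}{9}\right) 28 = -2 - \frac{140}{9} = - \frac{158}{9}$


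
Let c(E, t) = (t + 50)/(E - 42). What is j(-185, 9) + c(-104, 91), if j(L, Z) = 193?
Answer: 28037/146 ≈ 192.03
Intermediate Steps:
c(E, t) = (50 + t)/(-42 + E)
j(-185, 9) + c(-104, 91) = 193 + (50 + 91)/(-42 - 104) = 193 + 141/(-146) = 193 - 1/146*141 = 193 - 141/146 = 28037/146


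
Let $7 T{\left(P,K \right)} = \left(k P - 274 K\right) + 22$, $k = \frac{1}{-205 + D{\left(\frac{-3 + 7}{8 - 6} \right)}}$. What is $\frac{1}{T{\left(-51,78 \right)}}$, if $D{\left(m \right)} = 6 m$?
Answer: $- \frac{1351}{4120499} \approx -0.00032787$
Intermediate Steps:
$k = - \frac{1}{193}$ ($k = \frac{1}{-205 + 6 \frac{-3 + 7}{8 - 6}} = \frac{1}{-205 + 6 \cdot \frac{4}{2}} = \frac{1}{-205 + 6 \cdot 4 \cdot \frac{1}{2}} = \frac{1}{-205 + 6 \cdot 2} = \frac{1}{-205 + 12} = \frac{1}{-193} = - \frac{1}{193} \approx -0.0051813$)
$T{\left(P,K \right)} = \frac{22}{7} - \frac{274 K}{7} - \frac{P}{1351}$ ($T{\left(P,K \right)} = \frac{\left(- \frac{P}{193} - 274 K\right) + 22}{7} = \frac{\left(- 274 K - \frac{P}{193}\right) + 22}{7} = \frac{22 - 274 K - \frac{P}{193}}{7} = \frac{22}{7} - \frac{274 K}{7} - \frac{P}{1351}$)
$\frac{1}{T{\left(-51,78 \right)}} = \frac{1}{\frac{22}{7} - \frac{21372}{7} - - \frac{51}{1351}} = \frac{1}{\frac{22}{7} - \frac{21372}{7} + \frac{51}{1351}} = \frac{1}{- \frac{4120499}{1351}} = - \frac{1351}{4120499}$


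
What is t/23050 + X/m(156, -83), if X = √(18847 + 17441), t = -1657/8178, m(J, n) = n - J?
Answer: -1657/188502900 - 72*√7/239 ≈ -0.79706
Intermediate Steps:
t = -1657/8178 (t = -1657*1/8178 = -1657/8178 ≈ -0.20262)
X = 72*√7 (X = √36288 = 72*√7 ≈ 190.49)
t/23050 + X/m(156, -83) = -1657/8178/23050 + (72*√7)/(-83 - 1*156) = -1657/8178*1/23050 + (72*√7)/(-83 - 156) = -1657/188502900 + (72*√7)/(-239) = -1657/188502900 + (72*√7)*(-1/239) = -1657/188502900 - 72*√7/239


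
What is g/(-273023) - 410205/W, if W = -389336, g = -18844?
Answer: 2910537739/2592626408 ≈ 1.1226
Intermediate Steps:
g/(-273023) - 410205/W = -18844/(-273023) - 410205/(-389336) = -18844*(-1/273023) - 410205*(-1/389336) = 18844/273023 + 10005/9496 = 2910537739/2592626408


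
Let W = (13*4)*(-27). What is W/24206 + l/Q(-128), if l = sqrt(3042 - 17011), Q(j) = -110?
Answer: -54/931 - I*sqrt(13969)/110 ≈ -0.058002 - 1.0745*I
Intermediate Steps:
l = I*sqrt(13969) (l = sqrt(-13969) = I*sqrt(13969) ≈ 118.19*I)
W = -1404 (W = 52*(-27) = -1404)
W/24206 + l/Q(-128) = -1404/24206 + (I*sqrt(13969))/(-110) = -1404*1/24206 + (I*sqrt(13969))*(-1/110) = -54/931 - I*sqrt(13969)/110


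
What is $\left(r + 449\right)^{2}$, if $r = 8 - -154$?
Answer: $373321$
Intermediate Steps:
$r = 162$ ($r = 8 + 154 = 162$)
$\left(r + 449\right)^{2} = \left(162 + 449\right)^{2} = 611^{2} = 373321$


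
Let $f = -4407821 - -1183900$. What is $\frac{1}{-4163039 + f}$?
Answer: $- \frac{1}{7386960} \approx -1.3537 \cdot 10^{-7}$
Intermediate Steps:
$f = -3223921$ ($f = -4407821 + 1183900 = -3223921$)
$\frac{1}{-4163039 + f} = \frac{1}{-4163039 - 3223921} = \frac{1}{-7386960} = - \frac{1}{7386960}$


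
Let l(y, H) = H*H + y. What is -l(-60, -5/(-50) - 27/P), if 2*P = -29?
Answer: 4722239/84100 ≈ 56.150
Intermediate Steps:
P = -29/2 (P = (½)*(-29) = -29/2 ≈ -14.500)
l(y, H) = y + H² (l(y, H) = H² + y = y + H²)
-l(-60, -5/(-50) - 27/P) = -(-60 + (-5/(-50) - 27/(-29/2))²) = -(-60 + (-5*(-1/50) - 27*(-2/29))²) = -(-60 + (⅒ + 54/29)²) = -(-60 + (569/290)²) = -(-60 + 323761/84100) = -1*(-4722239/84100) = 4722239/84100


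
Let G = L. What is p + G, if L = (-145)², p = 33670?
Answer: 54695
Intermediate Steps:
L = 21025
G = 21025
p + G = 33670 + 21025 = 54695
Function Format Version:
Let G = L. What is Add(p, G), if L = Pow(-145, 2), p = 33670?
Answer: 54695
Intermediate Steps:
L = 21025
G = 21025
Add(p, G) = Add(33670, 21025) = 54695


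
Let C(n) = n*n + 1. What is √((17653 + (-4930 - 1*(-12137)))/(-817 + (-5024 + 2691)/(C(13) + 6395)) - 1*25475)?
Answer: 5*I*√7343848312811601/2682969 ≈ 159.7*I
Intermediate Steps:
C(n) = 1 + n² (C(n) = n² + 1 = 1 + n²)
√((17653 + (-4930 - 1*(-12137)))/(-817 + (-5024 + 2691)/(C(13) + 6395)) - 1*25475) = √((17653 + (-4930 - 1*(-12137)))/(-817 + (-5024 + 2691)/((1 + 13²) + 6395)) - 1*25475) = √((17653 + (-4930 + 12137))/(-817 - 2333/((1 + 169) + 6395)) - 25475) = √((17653 + 7207)/(-817 - 2333/(170 + 6395)) - 25475) = √(24860/(-817 - 2333/6565) - 25475) = √(24860/(-5365938/6565) - 25475) = √(24860*(-6565/5365938) - 25475) = √(-81602950/2682969 - 25475) = √(-68430238225/2682969) = 5*I*√7343848312811601/2682969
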